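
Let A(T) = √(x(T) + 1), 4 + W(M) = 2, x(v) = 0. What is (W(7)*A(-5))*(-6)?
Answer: 12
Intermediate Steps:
W(M) = -2 (W(M) = -4 + 2 = -2)
A(T) = 1 (A(T) = √(0 + 1) = √1 = 1)
(W(7)*A(-5))*(-6) = -2*1*(-6) = -2*(-6) = 12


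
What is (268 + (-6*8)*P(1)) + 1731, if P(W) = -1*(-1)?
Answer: 1951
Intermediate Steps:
P(W) = 1
(268 + (-6*8)*P(1)) + 1731 = (268 - 6*8*1) + 1731 = (268 - 48*1) + 1731 = (268 - 48) + 1731 = 220 + 1731 = 1951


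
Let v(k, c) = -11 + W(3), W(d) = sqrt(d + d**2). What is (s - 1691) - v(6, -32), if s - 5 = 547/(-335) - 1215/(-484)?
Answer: -271442223/162140 - 2*sqrt(3) ≈ -1677.6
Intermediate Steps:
s = 952977/162140 (s = 5 + (547/(-335) - 1215/(-484)) = 5 + (547*(-1/335) - 1215*(-1/484)) = 5 + (-547/335 + 1215/484) = 5 + 142277/162140 = 952977/162140 ≈ 5.8775)
v(k, c) = -11 + 2*sqrt(3) (v(k, c) = -11 + sqrt(3*(1 + 3)) = -11 + sqrt(3*4) = -11 + sqrt(12) = -11 + 2*sqrt(3))
(s - 1691) - v(6, -32) = (952977/162140 - 1691) - (-11 + 2*sqrt(3)) = -273225763/162140 + (11 - 2*sqrt(3)) = -271442223/162140 - 2*sqrt(3)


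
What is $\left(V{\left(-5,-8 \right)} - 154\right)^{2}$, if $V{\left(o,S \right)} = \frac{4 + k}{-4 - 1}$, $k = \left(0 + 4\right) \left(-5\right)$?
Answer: $\frac{568516}{25} \approx 22741.0$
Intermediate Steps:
$k = -20$ ($k = 4 \left(-5\right) = -20$)
$V{\left(o,S \right)} = \frac{16}{5}$ ($V{\left(o,S \right)} = \frac{4 - 20}{-4 - 1} = - \frac{16}{-5} = \left(-16\right) \left(- \frac{1}{5}\right) = \frac{16}{5}$)
$\left(V{\left(-5,-8 \right)} - 154\right)^{2} = \left(\frac{16}{5} - 154\right)^{2} = \left(- \frac{754}{5}\right)^{2} = \frac{568516}{25}$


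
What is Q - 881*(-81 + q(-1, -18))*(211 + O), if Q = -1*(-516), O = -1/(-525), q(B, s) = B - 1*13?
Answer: 1854333644/105 ≈ 1.7660e+7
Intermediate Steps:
q(B, s) = -13 + B (q(B, s) = B - 13 = -13 + B)
O = 1/525 (O = -1*(-1/525) = 1/525 ≈ 0.0019048)
Q = 516
Q - 881*(-81 + q(-1, -18))*(211 + O) = 516 - 881*(-81 + (-13 - 1))*(211 + 1/525) = 516 - 881*(-81 - 14)*110776/525 = 516 - (-83695)*110776/525 = 516 - 881*(-2104744/105) = 516 + 1854279464/105 = 1854333644/105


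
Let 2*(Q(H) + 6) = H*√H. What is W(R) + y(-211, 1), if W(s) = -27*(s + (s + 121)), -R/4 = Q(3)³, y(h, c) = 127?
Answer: -76040 + 37179*√3 ≈ -11644.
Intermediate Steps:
Q(H) = -6 + H^(3/2)/2 (Q(H) = -6 + (H*√H)/2 = -6 + H^(3/2)/2)
R = -4*(-6 + 3*√3/2)³ (R = -4*(-6 + 3^(3/2)/2)³ = -4*(-6 + (3*√3)/2)³ = -4*(-6 + 3*√3/2)³ ≈ 157.48)
W(s) = -3267 - 54*s (W(s) = -27*(s + (121 + s)) = -27*(121 + 2*s) = -3267 - 54*s)
W(R) + y(-211, 1) = (-3267 - 54*(1350 - 1377*√3/2)) + 127 = (-3267 + (-72900 + 37179*√3)) + 127 = (-76167 + 37179*√3) + 127 = -76040 + 37179*√3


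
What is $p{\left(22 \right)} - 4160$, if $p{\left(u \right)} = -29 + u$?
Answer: $-4167$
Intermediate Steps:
$p{\left(22 \right)} - 4160 = \left(-29 + 22\right) - 4160 = -7 - 4160 = -4167$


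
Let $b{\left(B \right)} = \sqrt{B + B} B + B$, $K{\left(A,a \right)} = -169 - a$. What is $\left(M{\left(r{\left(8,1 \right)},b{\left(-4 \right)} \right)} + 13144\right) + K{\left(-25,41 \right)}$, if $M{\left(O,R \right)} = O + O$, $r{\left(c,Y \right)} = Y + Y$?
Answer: $12938$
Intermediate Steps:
$r{\left(c,Y \right)} = 2 Y$
$b{\left(B \right)} = B + \sqrt{2} B^{\frac{3}{2}}$ ($b{\left(B \right)} = \sqrt{2 B} B + B = \sqrt{2} \sqrt{B} B + B = \sqrt{2} B^{\frac{3}{2}} + B = B + \sqrt{2} B^{\frac{3}{2}}$)
$M{\left(O,R \right)} = 2 O$
$\left(M{\left(r{\left(8,1 \right)},b{\left(-4 \right)} \right)} + 13144\right) + K{\left(-25,41 \right)} = \left(2 \cdot 2 \cdot 1 + 13144\right) - 210 = \left(2 \cdot 2 + 13144\right) - 210 = \left(4 + 13144\right) - 210 = 13148 - 210 = 12938$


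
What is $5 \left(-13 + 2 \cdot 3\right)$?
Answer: $-35$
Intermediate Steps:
$5 \left(-13 + 2 \cdot 3\right) = 5 \left(-13 + 6\right) = 5 \left(-7\right) = -35$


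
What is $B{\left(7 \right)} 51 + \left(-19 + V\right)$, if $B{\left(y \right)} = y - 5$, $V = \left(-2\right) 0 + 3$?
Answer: $86$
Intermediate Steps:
$V = 3$ ($V = 0 + 3 = 3$)
$B{\left(y \right)} = -5 + y$ ($B{\left(y \right)} = y - 5 = -5 + y$)
$B{\left(7 \right)} 51 + \left(-19 + V\right) = \left(-5 + 7\right) 51 + \left(-19 + 3\right) = 2 \cdot 51 - 16 = 102 - 16 = 86$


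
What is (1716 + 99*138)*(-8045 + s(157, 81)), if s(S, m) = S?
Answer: -121301664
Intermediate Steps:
(1716 + 99*138)*(-8045 + s(157, 81)) = (1716 + 99*138)*(-8045 + 157) = (1716 + 13662)*(-7888) = 15378*(-7888) = -121301664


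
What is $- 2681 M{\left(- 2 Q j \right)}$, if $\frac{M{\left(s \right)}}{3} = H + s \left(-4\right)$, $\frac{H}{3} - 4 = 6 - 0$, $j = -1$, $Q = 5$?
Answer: $80430$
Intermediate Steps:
$H = 30$ ($H = 12 + 3 \left(6 - 0\right) = 12 + 3 \left(6 + 0\right) = 12 + 3 \cdot 6 = 12 + 18 = 30$)
$M{\left(s \right)} = 90 - 12 s$ ($M{\left(s \right)} = 3 \left(30 + s \left(-4\right)\right) = 3 \left(30 - 4 s\right) = 90 - 12 s$)
$- 2681 M{\left(- 2 Q j \right)} = - 2681 \left(90 - 12 \left(-2\right) 5 \left(-1\right)\right) = - 2681 \left(90 - 12 \left(\left(-10\right) \left(-1\right)\right)\right) = - 2681 \left(90 - 120\right) = \left(-2681\right) \left(-30\right) = 80430$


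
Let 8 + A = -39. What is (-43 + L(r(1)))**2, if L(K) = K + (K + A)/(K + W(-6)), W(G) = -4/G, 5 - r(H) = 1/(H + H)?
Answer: 8392609/3844 ≈ 2183.3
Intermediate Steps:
A = -47 (A = -8 - 39 = -47)
r(H) = 5 - 1/(2*H) (r(H) = 5 - 1/(H + H) = 5 - 1/(2*H))
L(K) = K + (-47 + K)/(2/3 + K) (L(K) = K + (K - 47)/(K - 4/(-6)) = K + (-47 + K)/(K - 4*(-1/6)) = K + (-47 + K)/(K + 2/3) = K + (-47 + K)/(2/3 + K))
(-43 + L(r(1)))**2 = (-43 + (-141 + 3*(5 - 1/2/1)**2 + 5*(5 - 1/2/1))/(2 + 3*(5 - 1/2/1)))**2 = (-43 + (-141 + 3*(5 - 1/2*1)**2 + 5*(5 - 1/2*1))/(2 + 3*(5 - 1/2*1)))**2 = (-43 + (-141 + 3*(5 - 1/2)**2 + 5*(5 - 1/2))/(2 + 3*(5 - 1/2)))**2 = (-43 + (-141 + 3*(9/2)**2 + 5*(9/2))/(2 + 3*(9/2)))**2 = (-43 + (-141 + 3*(81/4) + 45/2)/(2 + 27/2))**2 = (-43 + (-141 + 243/4 + 45/2)/(31/2))**2 = (-43 + (2/31)*(-231/4))**2 = (-43 - 231/62)**2 = (-2897/62)**2 = 8392609/3844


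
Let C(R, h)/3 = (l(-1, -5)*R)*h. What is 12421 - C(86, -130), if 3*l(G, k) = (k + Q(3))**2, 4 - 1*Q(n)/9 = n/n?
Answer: 5423541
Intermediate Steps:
Q(n) = 27 (Q(n) = 36 - 9*n/n = 36 - 9*1 = 36 - 9 = 27)
l(G, k) = (27 + k)**2/3 (l(G, k) = (k + 27)**2/3 = (27 + k)**2/3)
C(R, h) = 484*R*h (C(R, h) = 3*((((27 - 5)**2/3)*R)*h) = 3*((((1/3)*22**2)*R)*h) = 3*((((1/3)*484)*R)*h) = 3*((484*R/3)*h) = 3*(484*R*h/3) = 484*R*h)
12421 - C(86, -130) = 12421 - 484*86*(-130) = 12421 - 1*(-5411120) = 12421 + 5411120 = 5423541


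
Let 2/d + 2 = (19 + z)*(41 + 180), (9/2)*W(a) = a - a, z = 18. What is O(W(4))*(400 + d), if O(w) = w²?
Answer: 0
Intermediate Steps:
W(a) = 0 (W(a) = 2*(a - a)/9 = (2/9)*0 = 0)
d = 2/8175 (d = 2/(-2 + (19 + 18)*(41 + 180)) = 2/(-2 + 37*221) = 2/(-2 + 8177) = 2/8175 ≈ 0.00024465)
O(W(4))*(400 + d) = 0²*(400 + 2/8175) = 0*(3270002/8175) = 0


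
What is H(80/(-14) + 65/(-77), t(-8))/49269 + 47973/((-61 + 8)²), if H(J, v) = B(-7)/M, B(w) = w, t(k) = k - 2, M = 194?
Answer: 458534837315/26848944474 ≈ 17.078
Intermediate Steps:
t(k) = -2 + k
H(J, v) = -7/194
H(80/(-14) + 65/(-77), t(-8))/49269 + 47973/((-61 + 8)²) = -7/194/49269 + 47973/((-61 + 8)²) = -7/194*1/49269 + 47973/((-53)²) = -7/9558186 + 47973/2809 = 458534837315/26848944474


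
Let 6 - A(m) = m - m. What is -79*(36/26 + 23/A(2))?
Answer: -32153/78 ≈ -412.22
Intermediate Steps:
A(m) = 6 (A(m) = 6 - (m - m) = 6 - 1*0 = 6 + 0 = 6)
-79*(36/26 + 23/A(2)) = -79*(36/26 + 23/6) = -79*(36*(1/26) + 23*(⅙)) = -79*(18/13 + 23/6) = -79*407/78 = -32153/78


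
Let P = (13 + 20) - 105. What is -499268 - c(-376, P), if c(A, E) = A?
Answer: -498892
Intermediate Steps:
P = -72 (P = 33 - 105 = -72)
-499268 - c(-376, P) = -499268 - 1*(-376) = -499268 + 376 = -498892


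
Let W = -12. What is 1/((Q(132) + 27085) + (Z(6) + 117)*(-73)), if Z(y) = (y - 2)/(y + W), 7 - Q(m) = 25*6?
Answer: 3/55349 ≈ 5.4202e-5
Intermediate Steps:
Q(m) = -143 (Q(m) = 7 - 25*6 = 7 - 1*150 = 7 - 150 = -143)
Z(y) = (-2 + y)/(-12 + y) (Z(y) = (y - 2)/(y - 12) = (-2 + y)/(-12 + y))
1/((Q(132) + 27085) + (Z(6) + 117)*(-73)) = 1/((-143 + 27085) + ((-2 + 6)/(-12 + 6) + 117)*(-73)) = 1/(26942 + (4/(-6) + 117)*(-73)) = 1/(26942 + (-1/6*4 + 117)*(-73)) = 1/(26942 + (-2/3 + 117)*(-73)) = 1/(26942 + (349/3)*(-73)) = 1/(26942 - 25477/3) = 1/(55349/3) = 3/55349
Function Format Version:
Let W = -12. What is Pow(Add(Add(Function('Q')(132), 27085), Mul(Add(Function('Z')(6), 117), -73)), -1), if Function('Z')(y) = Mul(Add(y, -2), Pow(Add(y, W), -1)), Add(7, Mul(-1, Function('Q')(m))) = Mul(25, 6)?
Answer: Rational(3, 55349) ≈ 5.4202e-5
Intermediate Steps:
Function('Q')(m) = -143 (Function('Q')(m) = Add(7, Mul(-1, Mul(25, 6))) = Add(7, Mul(-1, 150)) = Add(7, -150) = -143)
Function('Z')(y) = Mul(Pow(Add(-12, y), -1), Add(-2, y)) (Function('Z')(y) = Mul(Add(y, -2), Pow(Add(y, -12), -1)) = Mul(Add(-2, y), Pow(Add(-12, y), -1)) = Mul(Pow(Add(-12, y), -1), Add(-2, y)))
Pow(Add(Add(Function('Q')(132), 27085), Mul(Add(Function('Z')(6), 117), -73)), -1) = Pow(Add(Add(-143, 27085), Mul(Add(Mul(Pow(Add(-12, 6), -1), Add(-2, 6)), 117), -73)), -1) = Pow(Add(26942, Mul(Add(Mul(Pow(-6, -1), 4), 117), -73)), -1) = Pow(Add(26942, Mul(Add(Mul(Rational(-1, 6), 4), 117), -73)), -1) = Pow(Add(26942, Mul(Add(Rational(-2, 3), 117), -73)), -1) = Pow(Add(26942, Mul(Rational(349, 3), -73)), -1) = Pow(Add(26942, Rational(-25477, 3)), -1) = Pow(Rational(55349, 3), -1) = Rational(3, 55349)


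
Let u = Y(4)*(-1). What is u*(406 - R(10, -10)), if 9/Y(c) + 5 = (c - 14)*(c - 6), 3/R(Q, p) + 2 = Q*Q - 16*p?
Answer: -20949/86 ≈ -243.59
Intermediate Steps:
R(Q, p) = 3/(-2 + Q**2 - 16*p) (R(Q, p) = 3/(-2 + (Q*Q - 16*p)) = 3/(-2 + (Q**2 - 16*p)) = 3/(-2 + Q**2 - 16*p))
Y(c) = 9/(-5 + (-14 + c)*(-6 + c)) (Y(c) = 9/(-5 + (c - 14)*(c - 6)) = 9/(-5 + (-14 + c)*(-6 + c)))
u = -3/5 (u = (9/(79 + 4**2 - 20*4))*(-1) = (9/(79 + 16 - 80))*(-1) = (9/15)*(-1) = (9*(1/15))*(-1) = (3/5)*(-1) = -3/5 ≈ -0.60000)
u*(406 - R(10, -10)) = -3*(406 - (-3)/(2 - 1*10**2 + 16*(-10)))/5 = -3*(406 - (-3)/(2 - 1*100 - 160))/5 = -3*(406 - (-3)/(2 - 100 - 160))/5 = -3*(406 - (-3)/(-258))/5 = -3*(406 - (-3)*(-1)/258)/5 = -3*(406 - 1*1/86)/5 = -3*(406 - 1/86)/5 = -3/5*34915/86 = -20949/86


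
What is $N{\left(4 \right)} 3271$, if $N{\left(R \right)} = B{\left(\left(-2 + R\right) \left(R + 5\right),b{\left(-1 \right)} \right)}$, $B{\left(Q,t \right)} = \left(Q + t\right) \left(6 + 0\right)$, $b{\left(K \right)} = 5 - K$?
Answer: $471024$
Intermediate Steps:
$B{\left(Q,t \right)} = 6 Q + 6 t$ ($B{\left(Q,t \right)} = \left(Q + t\right) 6 = 6 Q + 6 t$)
$N{\left(R \right)} = 36 + 6 \left(-2 + R\right) \left(5 + R\right)$ ($N{\left(R \right)} = 6 \left(-2 + R\right) \left(R + 5\right) + 6 \left(5 - -1\right) = 6 \left(-2 + R\right) \left(5 + R\right) + 6 \left(5 + 1\right) = 6 \left(-2 + R\right) \left(5 + R\right) + 6 \cdot 6 = 6 \left(-2 + R\right) \left(5 + R\right) + 36 = 36 + 6 \left(-2 + R\right) \left(5 + R\right)$)
$N{\left(4 \right)} 3271 = \left(-24 + 6 \cdot 4^{2} + 18 \cdot 4\right) 3271 = \left(-24 + 6 \cdot 16 + 72\right) 3271 = \left(-24 + 96 + 72\right) 3271 = 144 \cdot 3271 = 471024$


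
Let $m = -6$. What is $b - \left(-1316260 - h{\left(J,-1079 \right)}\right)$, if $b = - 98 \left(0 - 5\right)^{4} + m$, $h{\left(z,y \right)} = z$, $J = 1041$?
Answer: $1256045$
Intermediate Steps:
$b = -61256$ ($b = - 98 \left(0 - 5\right)^{4} - 6 = - 98 \left(-5\right)^{4} - 6 = \left(-98\right) 625 - 6 = -61250 - 6 = -61256$)
$b - \left(-1316260 - h{\left(J,-1079 \right)}\right) = -61256 + \left(\left(1041 + 496425\right) - -819835\right) = -61256 + \left(497466 + 819835\right) = -61256 + 1317301 = 1256045$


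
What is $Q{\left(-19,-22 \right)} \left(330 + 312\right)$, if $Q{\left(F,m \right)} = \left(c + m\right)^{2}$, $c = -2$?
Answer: $369792$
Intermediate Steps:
$Q{\left(F,m \right)} = \left(-2 + m\right)^{2}$
$Q{\left(-19,-22 \right)} \left(330 + 312\right) = \left(-2 - 22\right)^{2} \left(330 + 312\right) = \left(-24\right)^{2} \cdot 642 = 576 \cdot 642 = 369792$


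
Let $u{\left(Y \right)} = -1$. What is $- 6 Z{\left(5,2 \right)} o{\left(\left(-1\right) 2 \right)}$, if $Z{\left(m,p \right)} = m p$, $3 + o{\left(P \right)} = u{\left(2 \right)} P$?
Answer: $60$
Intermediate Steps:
$o{\left(P \right)} = -3 - P$
$- 6 Z{\left(5,2 \right)} o{\left(\left(-1\right) 2 \right)} = - 6 \cdot 5 \cdot 2 \left(-3 - \left(-1\right) 2\right) = \left(-6\right) 10 \left(-3 - -2\right) = - 60 \left(-3 + 2\right) = \left(-60\right) \left(-1\right) = 60$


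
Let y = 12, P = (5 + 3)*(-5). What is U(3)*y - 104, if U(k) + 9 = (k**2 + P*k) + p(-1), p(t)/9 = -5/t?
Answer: -1004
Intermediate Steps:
P = -40 (P = 8*(-5) = -40)
p(t) = -45/t (p(t) = 9*(-5/t) = -45/t)
U(k) = 36 + k**2 - 40*k (U(k) = -9 + ((k**2 - 40*k) - 45/(-1)) = -9 + ((k**2 - 40*k) - 45*(-1)) = -9 + ((k**2 - 40*k) + 45) = -9 + (45 + k**2 - 40*k) = 36 + k**2 - 40*k)
U(3)*y - 104 = (36 + 3**2 - 40*3)*12 - 104 = (36 + 9 - 120)*12 - 104 = -75*12 - 104 = -900 - 104 = -1004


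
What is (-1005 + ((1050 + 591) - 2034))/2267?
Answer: -1398/2267 ≈ -0.61667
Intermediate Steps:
(-1005 + ((1050 + 591) - 2034))/2267 = (-1005 + (1641 - 2034))*(1/2267) = (-1005 - 393)*(1/2267) = -1398*1/2267 = -1398/2267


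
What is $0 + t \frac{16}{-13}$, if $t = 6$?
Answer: $- \frac{96}{13} \approx -7.3846$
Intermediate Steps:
$0 + t \frac{16}{-13} = 0 + 6 \frac{16}{-13} = 0 + 6 \cdot 16 \left(- \frac{1}{13}\right) = 0 + 6 \left(- \frac{16}{13}\right) = 0 - \frac{96}{13} = - \frac{96}{13}$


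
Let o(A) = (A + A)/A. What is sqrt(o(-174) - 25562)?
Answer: 6*I*sqrt(710) ≈ 159.88*I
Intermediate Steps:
o(A) = 2 (o(A) = (2*A)/A = 2)
sqrt(o(-174) - 25562) = sqrt(2 - 25562) = sqrt(-25560) = 6*I*sqrt(710)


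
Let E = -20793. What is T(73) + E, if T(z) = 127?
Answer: -20666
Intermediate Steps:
T(73) + E = 127 - 20793 = -20666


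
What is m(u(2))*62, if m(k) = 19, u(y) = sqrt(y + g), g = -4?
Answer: 1178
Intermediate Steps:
u(y) = sqrt(-4 + y) (u(y) = sqrt(y - 4) = sqrt(-4 + y))
m(u(2))*62 = 19*62 = 1178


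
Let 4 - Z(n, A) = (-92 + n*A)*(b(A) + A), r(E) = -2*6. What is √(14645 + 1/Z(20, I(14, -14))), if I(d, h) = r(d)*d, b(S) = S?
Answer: √4925456842303653/579934 ≈ 121.02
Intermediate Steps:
r(E) = -12
I(d, h) = -12*d
Z(n, A) = 4 - 2*A*(-92 + A*n) (Z(n, A) = 4 - (-92 + n*A)*(A + A) = 4 - (-92 + A*n)*2*A = 4 - 2*A*(-92 + A*n))
√(14645 + 1/Z(20, I(14, -14))) = √(14645 + 1/(4 + 184*(-12*14) - 2*20*(-12*14)²)) = √(14645 + 1/(4 + 184*(-168) - 2*20*(-168)²)) = √(14645 + 1/(4 - 30912 - 2*20*28224)) = √(14645 + 1/(4 - 30912 - 1128960)) = √(14645 + 1/(-1159868)) = √(14645 - 1/1159868) = √(16986266859/1159868) = √4925456842303653/579934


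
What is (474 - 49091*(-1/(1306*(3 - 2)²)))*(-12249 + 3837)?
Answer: -2810175810/653 ≈ -4.3035e+6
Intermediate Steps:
(474 - 49091*(-1/(1306*(3 - 2)²)))*(-12249 + 3837) = (474 - 49091/((-1306*1²)))*(-8412) = (474 - 49091/((-1306*1)))*(-8412) = (474 - 49091/(-1306))*(-8412) = (474 - 49091*(-1/1306))*(-8412) = (474 + 49091/1306)*(-8412) = (668135/1306)*(-8412) = -2810175810/653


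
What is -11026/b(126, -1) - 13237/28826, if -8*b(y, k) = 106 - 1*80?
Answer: 181595689/53534 ≈ 3392.2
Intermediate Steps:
b(y, k) = -13/4 (b(y, k) = -(106 - 1*80)/8 = -(106 - 80)/8 = -1/8*26 = -13/4)
-11026/b(126, -1) - 13237/28826 = -11026/(-13/4) - 13237/28826 = -11026*(-4/13) - 13237*1/28826 = 44104/13 - 1891/4118 = 181595689/53534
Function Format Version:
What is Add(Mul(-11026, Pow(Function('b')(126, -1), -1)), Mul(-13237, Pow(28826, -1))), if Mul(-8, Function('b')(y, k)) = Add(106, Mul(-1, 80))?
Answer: Rational(181595689, 53534) ≈ 3392.2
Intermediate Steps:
Function('b')(y, k) = Rational(-13, 4) (Function('b')(y, k) = Mul(Rational(-1, 8), Add(106, Mul(-1, 80))) = Mul(Rational(-1, 8), Add(106, -80)) = Mul(Rational(-1, 8), 26) = Rational(-13, 4))
Add(Mul(-11026, Pow(Function('b')(126, -1), -1)), Mul(-13237, Pow(28826, -1))) = Add(Mul(-11026, Pow(Rational(-13, 4), -1)), Mul(-13237, Pow(28826, -1))) = Add(Mul(-11026, Rational(-4, 13)), Mul(-13237, Rational(1, 28826))) = Add(Rational(44104, 13), Rational(-1891, 4118)) = Rational(181595689, 53534)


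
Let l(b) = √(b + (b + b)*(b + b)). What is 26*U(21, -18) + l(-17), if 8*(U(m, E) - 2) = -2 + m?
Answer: 455/4 + √1139 ≈ 147.50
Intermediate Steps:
U(m, E) = 7/4 + m/8 (U(m, E) = 2 + (-2 + m)/8 = 2 + (-¼ + m/8) = 7/4 + m/8)
l(b) = √(b + 4*b²) (l(b) = √(b + (2*b)*(2*b)) = √(b + 4*b²))
26*U(21, -18) + l(-17) = 26*(7/4 + (⅛)*21) + √(-17*(1 + 4*(-17))) = 26*(7/4 + 21/8) + √(-17*(1 - 68)) = 26*(35/8) + √(-17*(-67)) = 455/4 + √1139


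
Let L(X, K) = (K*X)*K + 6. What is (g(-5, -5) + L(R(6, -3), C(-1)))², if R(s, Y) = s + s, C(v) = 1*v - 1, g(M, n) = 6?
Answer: 3600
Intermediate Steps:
C(v) = -1 + v (C(v) = v - 1 = -1 + v)
R(s, Y) = 2*s
L(X, K) = 6 + X*K² (L(X, K) = X*K² + 6 = 6 + X*K²)
(g(-5, -5) + L(R(6, -3), C(-1)))² = (6 + (6 + (2*6)*(-1 - 1)²))² = (6 + (6 + 12*(-2)²))² = (6 + (6 + 12*4))² = (6 + (6 + 48))² = (6 + 54)² = 60² = 3600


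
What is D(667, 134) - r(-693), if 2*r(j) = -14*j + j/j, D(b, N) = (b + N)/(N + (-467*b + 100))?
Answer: -3020108867/622510 ≈ -4851.5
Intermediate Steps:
D(b, N) = (N + b)/(100 + N - 467*b) (D(b, N) = (N + b)/(N + (100 - 467*b)) = (N + b)/(100 + N - 467*b))
r(j) = ½ - 7*j (r(j) = (-14*j + j/j)/2 = (-14*j + 1)/2 = (1 - 14*j)/2 = ½ - 7*j)
D(667, 134) - r(-693) = (134 + 667)/(100 + 134 - 467*667) - (½ - 7*(-693)) = 801/(100 + 134 - 311489) - (½ + 4851) = 801/(-311255) - 1*9703/2 = -1/311255*801 - 9703/2 = -801/311255 - 9703/2 = -3020108867/622510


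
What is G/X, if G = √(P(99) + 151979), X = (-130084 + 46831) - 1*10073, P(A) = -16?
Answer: -√151963/93326 ≈ -0.0041770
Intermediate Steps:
X = -93326 (X = -83253 - 10073 = -93326)
G = √151963 (G = √(-16 + 151979) = √151963 ≈ 389.82)
G/X = √151963/(-93326) = √151963*(-1/93326) = -√151963/93326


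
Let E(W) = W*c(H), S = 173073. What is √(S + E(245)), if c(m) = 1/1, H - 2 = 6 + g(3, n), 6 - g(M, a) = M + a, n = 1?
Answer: √173318 ≈ 416.31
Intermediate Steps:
g(M, a) = 6 - M - a (g(M, a) = 6 - (M + a) = 6 + (-M - a) = 6 - M - a)
H = 10 (H = 2 + (6 + (6 - 1*3 - 1*1)) = 2 + (6 + (6 - 3 - 1)) = 2 + (6 + 2) = 2 + 8 = 10)
c(m) = 1
E(W) = W (E(W) = W*1 = W)
√(S + E(245)) = √(173073 + 245) = √173318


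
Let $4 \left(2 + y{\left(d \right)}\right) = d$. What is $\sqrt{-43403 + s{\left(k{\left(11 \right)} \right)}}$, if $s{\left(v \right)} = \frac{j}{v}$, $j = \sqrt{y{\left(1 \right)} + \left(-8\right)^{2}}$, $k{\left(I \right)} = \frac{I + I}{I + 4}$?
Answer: $\frac{\sqrt{-21007052 + 165 \sqrt{249}}}{22} \approx 208.32 i$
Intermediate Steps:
$y{\left(d \right)} = -2 + \frac{d}{4}$
$k{\left(I \right)} = \frac{2 I}{4 + I}$
$j = \frac{\sqrt{249}}{2}$ ($j = \sqrt{\left(-2 + \frac{1}{4} \cdot 1\right) + \left(-8\right)^{2}} = \sqrt{\left(-2 + \frac{1}{4}\right) + 64} = \sqrt{- \frac{7}{4} + 64} = \sqrt{\frac{249}{4}} = \frac{\sqrt{249}}{2} \approx 7.8899$)
$s{\left(v \right)} = \frac{\sqrt{249}}{2 v}$ ($s{\left(v \right)} = \frac{\frac{1}{2} \sqrt{249}}{v} = \frac{\sqrt{249}}{2 v}$)
$\sqrt{-43403 + s{\left(k{\left(11 \right)} \right)}} = \sqrt{-43403 + \frac{\sqrt{249}}{2 \cdot 2 \cdot 11 \frac{1}{4 + 11}}} = \sqrt{-43403 + \frac{\sqrt{249}}{2 \cdot 2 \cdot 11 \cdot \frac{1}{15}}} = \sqrt{-43403 + \frac{\sqrt{249}}{2 \cdot \frac{22}{15}}} = \sqrt{-43403 + \frac{1}{2} \sqrt{249} \cdot \frac{15}{22}} = \sqrt{-43403 + \frac{15 \sqrt{249}}{44}}$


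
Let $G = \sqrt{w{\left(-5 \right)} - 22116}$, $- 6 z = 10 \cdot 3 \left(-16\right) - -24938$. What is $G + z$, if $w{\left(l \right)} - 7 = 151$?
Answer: $- \frac{12229}{3} + i \sqrt{21958} \approx -4076.3 + 148.18 i$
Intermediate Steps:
$w{\left(l \right)} = 158$ ($w{\left(l \right)} = 7 + 151 = 158$)
$z = - \frac{12229}{3}$ ($z = - \frac{10 \cdot 3 \left(-16\right) - -24938}{6} = - \frac{30 \left(-16\right) + 24938}{6} = - \frac{-480 + 24938}{6} = \left(- \frac{1}{6}\right) 24458 = - \frac{12229}{3} \approx -4076.3$)
$G = i \sqrt{21958}$ ($G = \sqrt{158 - 22116} = \sqrt{-21958} = i \sqrt{21958} \approx 148.18 i$)
$G + z = i \sqrt{21958} - \frac{12229}{3} = - \frac{12229}{3} + i \sqrt{21958}$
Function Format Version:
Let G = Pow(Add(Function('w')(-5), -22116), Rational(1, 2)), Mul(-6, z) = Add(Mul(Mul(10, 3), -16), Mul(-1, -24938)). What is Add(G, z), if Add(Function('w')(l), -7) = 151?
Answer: Add(Rational(-12229, 3), Mul(I, Pow(21958, Rational(1, 2)))) ≈ Add(-4076.3, Mul(148.18, I))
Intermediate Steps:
Function('w')(l) = 158 (Function('w')(l) = Add(7, 151) = 158)
z = Rational(-12229, 3) (z = Mul(Rational(-1, 6), Add(Mul(Mul(10, 3), -16), Mul(-1, -24938))) = Mul(Rational(-1, 6), Add(Mul(30, -16), 24938)) = Mul(Rational(-1, 6), Add(-480, 24938)) = Mul(Rational(-1, 6), 24458) = Rational(-12229, 3) ≈ -4076.3)
G = Mul(I, Pow(21958, Rational(1, 2))) (G = Pow(Add(158, -22116), Rational(1, 2)) = Pow(-21958, Rational(1, 2)) = Mul(I, Pow(21958, Rational(1, 2))) ≈ Mul(148.18, I))
Add(G, z) = Add(Mul(I, Pow(21958, Rational(1, 2))), Rational(-12229, 3)) = Add(Rational(-12229, 3), Mul(I, Pow(21958, Rational(1, 2))))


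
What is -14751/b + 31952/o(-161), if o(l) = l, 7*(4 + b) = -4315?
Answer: -122143159/699223 ≈ -174.68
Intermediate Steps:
b = -4343/7 (b = -4 + (⅐)*(-4315) = -4 - 4315/7 = -4343/7 ≈ -620.43)
-14751/b + 31952/o(-161) = -14751/(-4343/7) + 31952/(-161) = -14751*(-7/4343) + 31952*(-1/161) = 103257/4343 - 31952/161 = -122143159/699223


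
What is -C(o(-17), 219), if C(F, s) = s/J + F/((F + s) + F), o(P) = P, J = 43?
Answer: -39784/7955 ≈ -5.0011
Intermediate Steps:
C(F, s) = s/43 + F/(s + 2*F) (C(F, s) = s/43 + F/((F + s) + F) = s*(1/43) + F/(s + 2*F) = s/43 + F/(s + 2*F))
-C(o(-17), 219) = -(219**2 + 43*(-17) + 2*(-17)*219)/(43*(219 + 2*(-17))) = -(47961 - 731 - 7446)/(43*(219 - 34)) = -39784/(43*185) = -1*39784/7955 = -39784/7955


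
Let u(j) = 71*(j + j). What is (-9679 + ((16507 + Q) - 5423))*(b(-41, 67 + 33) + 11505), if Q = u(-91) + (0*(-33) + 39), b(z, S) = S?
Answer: -133202190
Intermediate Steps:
u(j) = 142*j (u(j) = 71*(2*j) = 142*j)
Q = -12883 (Q = 142*(-91) + (0*(-33) + 39) = -12922 + (0 + 39) = -12922 + 39 = -12883)
(-9679 + ((16507 + Q) - 5423))*(b(-41, 67 + 33) + 11505) = (-9679 + ((16507 - 12883) - 5423))*((67 + 33) + 11505) = (-9679 + (3624 - 5423))*(100 + 11505) = (-9679 - 1799)*11605 = -11478*11605 = -133202190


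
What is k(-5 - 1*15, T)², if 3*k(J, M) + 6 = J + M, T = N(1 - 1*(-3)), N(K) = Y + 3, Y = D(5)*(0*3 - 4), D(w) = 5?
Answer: 1849/9 ≈ 205.44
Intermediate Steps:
Y = -20 (Y = 5*(0*3 - 4) = 5*(0 - 4) = 5*(-4) = -20)
N(K) = -17 (N(K) = -20 + 3 = -17)
T = -17
k(J, M) = -2 + J/3 + M/3 (k(J, M) = -2 + (J + M)/3 = -2 + (J/3 + M/3) = -2 + J/3 + M/3)
k(-5 - 1*15, T)² = (-2 + (-5 - 1*15)/3 + (⅓)*(-17))² = (-2 + (-5 - 15)/3 - 17/3)² = (-2 + (⅓)*(-20) - 17/3)² = (-2 - 20/3 - 17/3)² = (-43/3)² = 1849/9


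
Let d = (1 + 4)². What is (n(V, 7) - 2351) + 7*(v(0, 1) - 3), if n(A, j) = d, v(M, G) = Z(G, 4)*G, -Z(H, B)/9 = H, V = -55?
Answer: -2410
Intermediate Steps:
Z(H, B) = -9*H
d = 25 (d = 5² = 25)
v(M, G) = -9*G² (v(M, G) = (-9*G)*G = -9*G²)
n(A, j) = 25
(n(V, 7) - 2351) + 7*(v(0, 1) - 3) = (25 - 2351) + 7*(-9*1² - 3) = -2326 + 7*(-9*1 - 3) = -2326 + 7*(-9 - 3) = -2326 + 7*(-12) = -2326 - 84 = -2410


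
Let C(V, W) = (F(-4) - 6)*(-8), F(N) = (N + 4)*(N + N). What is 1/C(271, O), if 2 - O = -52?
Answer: 1/48 ≈ 0.020833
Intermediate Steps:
O = 54 (O = 2 - 1*(-52) = 2 + 52 = 54)
F(N) = 2*N*(4 + N) (F(N) = (4 + N)*(2*N) = 2*N*(4 + N))
C(V, W) = 48 (C(V, W) = (2*(-4)*(4 - 4) - 6)*(-8) = (2*(-4)*0 - 6)*(-8) = (0 - 6)*(-8) = -6*(-8) = 48)
1/C(271, O) = 1/48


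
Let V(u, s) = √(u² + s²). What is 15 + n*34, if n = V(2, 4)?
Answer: 15 + 68*√5 ≈ 167.05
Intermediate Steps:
V(u, s) = √(s² + u²)
n = 2*√5 (n = √(4² + 2²) = √(16 + 4) = √20 = 2*√5 ≈ 4.4721)
15 + n*34 = 15 + (2*√5)*34 = 15 + 68*√5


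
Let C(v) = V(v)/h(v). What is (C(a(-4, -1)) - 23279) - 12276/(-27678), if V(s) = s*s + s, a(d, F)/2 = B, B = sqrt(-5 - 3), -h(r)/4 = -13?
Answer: -1396028657/59969 + I*sqrt(2)/13 ≈ -23279.0 + 0.10879*I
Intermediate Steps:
h(r) = 52 (h(r) = -4*(-13) = 52)
B = 2*I*sqrt(2) (B = sqrt(-8) = 2*I*sqrt(2) ≈ 2.8284*I)
a(d, F) = 4*I*sqrt(2) (a(d, F) = 2*(2*I*sqrt(2)) = 4*I*sqrt(2))
V(s) = s + s**2 (V(s) = s**2 + s = s + s**2)
C(v) = v*(1 + v)/52 (C(v) = (v*(1 + v))/52 = (v*(1 + v))*(1/52) = v*(1 + v)/52)
(C(a(-4, -1)) - 23279) - 12276/(-27678) = ((4*I*sqrt(2))*(1 + 4*I*sqrt(2))/52 - 23279) - 12276/(-27678) = (I*sqrt(2)*(1 + 4*I*sqrt(2))/13 - 23279) - 12276*(-1/27678) = (-23279 + I*sqrt(2)*(1 + 4*I*sqrt(2))/13) + 2046/4613 = -107383981/4613 + I*sqrt(2)*(1 + 4*I*sqrt(2))/13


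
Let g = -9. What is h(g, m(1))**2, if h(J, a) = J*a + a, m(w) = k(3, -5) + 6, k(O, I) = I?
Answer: 64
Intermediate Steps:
m(w) = 1 (m(w) = -5 + 6 = 1)
h(J, a) = a + J*a
h(g, m(1))**2 = (1*(1 - 9))**2 = (1*(-8))**2 = (-8)**2 = 64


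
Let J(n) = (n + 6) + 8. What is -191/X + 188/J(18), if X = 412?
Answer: 4459/824 ≈ 5.4114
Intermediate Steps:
J(n) = 14 + n (J(n) = (6 + n) + 8 = 14 + n)
-191/X + 188/J(18) = -191/412 + 188/(14 + 18) = -191*1/412 + 188/32 = -191/412 + 188*(1/32) = -191/412 + 47/8 = 4459/824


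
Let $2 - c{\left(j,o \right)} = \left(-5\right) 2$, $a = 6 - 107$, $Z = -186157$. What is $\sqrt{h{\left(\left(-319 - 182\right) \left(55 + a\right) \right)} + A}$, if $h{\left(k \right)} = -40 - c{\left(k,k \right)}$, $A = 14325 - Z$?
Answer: $3 \sqrt{22270} \approx 447.69$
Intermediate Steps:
$a = -101$
$c{\left(j,o \right)} = 12$ ($c{\left(j,o \right)} = 2 - \left(-5\right) 2 = 2 - -10 = 2 + 10 = 12$)
$A = 200482$ ($A = 14325 - -186157 = 14325 + 186157 = 200482$)
$h{\left(k \right)} = -52$ ($h{\left(k \right)} = -40 - 12 = -52$)
$\sqrt{h{\left(\left(-319 - 182\right) \left(55 + a\right) \right)} + A} = \sqrt{-52 + 200482} = \sqrt{200430} = 3 \sqrt{22270}$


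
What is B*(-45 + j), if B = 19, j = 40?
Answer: -95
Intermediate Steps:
B*(-45 + j) = 19*(-45 + 40) = 19*(-5) = -95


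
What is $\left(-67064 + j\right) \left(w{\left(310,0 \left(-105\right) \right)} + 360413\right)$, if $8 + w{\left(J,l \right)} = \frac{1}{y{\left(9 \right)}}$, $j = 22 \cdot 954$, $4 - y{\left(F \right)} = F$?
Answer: $- \frac{83030057824}{5} \approx -1.6606 \cdot 10^{10}$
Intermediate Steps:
$y{\left(F \right)} = 4 - F$
$j = 20988$
$w{\left(J,l \right)} = - \frac{41}{5}$ ($w{\left(J,l \right)} = -8 + \frac{1}{4 - 9} = -8 + \frac{1}{-5} = -8 - \frac{1}{5} = - \frac{41}{5}$)
$\left(-67064 + j\right) \left(w{\left(310,0 \left(-105\right) \right)} + 360413\right) = \left(-67064 + 20988\right) \left(- \frac{41}{5} + 360413\right) = \left(-46076\right) \frac{1802024}{5} = - \frac{83030057824}{5}$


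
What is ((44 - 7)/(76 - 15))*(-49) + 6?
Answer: -1447/61 ≈ -23.721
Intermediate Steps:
((44 - 7)/(76 - 15))*(-49) + 6 = (37/61)*(-49) + 6 = -1813/61 + 6 = -1447/61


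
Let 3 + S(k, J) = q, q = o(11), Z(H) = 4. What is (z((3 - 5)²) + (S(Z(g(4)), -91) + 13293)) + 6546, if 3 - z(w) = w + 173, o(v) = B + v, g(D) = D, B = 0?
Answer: 19673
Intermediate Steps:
o(v) = v (o(v) = 0 + v = v)
q = 11
S(k, J) = 8 (S(k, J) = -3 + 11 = 8)
z(w) = -170 - w (z(w) = 3 - (w + 173) = 3 - (173 + w) = 3 + (-173 - w) = -170 - w)
(z((3 - 5)²) + (S(Z(g(4)), -91) + 13293)) + 6546 = ((-170 - (3 - 5)²) + (8 + 13293)) + 6546 = ((-170 - 1*(-2)²) + 13301) + 6546 = ((-170 - 1*4) + 13301) + 6546 = ((-170 - 4) + 13301) + 6546 = (-174 + 13301) + 6546 = 13127 + 6546 = 19673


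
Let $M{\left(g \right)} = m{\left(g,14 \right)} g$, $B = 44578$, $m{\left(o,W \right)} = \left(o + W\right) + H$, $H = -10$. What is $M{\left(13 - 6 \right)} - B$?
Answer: $-44501$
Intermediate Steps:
$m{\left(o,W \right)} = -10 + W + o$ ($m{\left(o,W \right)} = \left(o + W\right) - 10 = \left(W + o\right) - 10 = -10 + W + o$)
$M{\left(g \right)} = g \left(4 + g\right)$ ($M{\left(g \right)} = \left(-10 + 14 + g\right) g = \left(4 + g\right) g = g \left(4 + g\right)$)
$M{\left(13 - 6 \right)} - B = \left(13 - 6\right) \left(4 + \left(13 - 6\right)\right) - 44578 = 7 \left(4 + 7\right) - 44578 = 7 \cdot 11 - 44578 = 77 - 44578 = -44501$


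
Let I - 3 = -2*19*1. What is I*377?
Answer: -13195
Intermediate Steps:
I = -35 (I = 3 - 2*19*1 = 3 - 38*1 = 3 - 38 = -35)
I*377 = -35*377 = -13195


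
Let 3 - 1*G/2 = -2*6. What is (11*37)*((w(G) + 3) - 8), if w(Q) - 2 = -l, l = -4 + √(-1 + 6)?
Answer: 407 - 407*√5 ≈ -503.08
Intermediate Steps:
l = -4 + √5 ≈ -1.7639
G = 30 (G = 6 - (-4)*6 = 6 - 2*(-12) = 6 + 24 = 30)
w(Q) = 6 - √5 (w(Q) = 2 - (-4 + √5) = 2 + (4 - √5) = 6 - √5)
(11*37)*((w(G) + 3) - 8) = (11*37)*(((6 - √5) + 3) - 8) = 407*((9 - √5) - 8) = 407*(1 - √5) = 407 - 407*√5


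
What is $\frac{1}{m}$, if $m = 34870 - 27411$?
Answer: $\frac{1}{7459} \approx 0.00013407$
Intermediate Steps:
$m = 7459$ ($m = 34870 - 27411 = 7459$)
$\frac{1}{m} = \frac{1}{7459}$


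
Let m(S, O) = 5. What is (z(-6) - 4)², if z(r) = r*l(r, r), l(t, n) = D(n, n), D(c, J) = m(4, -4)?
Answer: 1156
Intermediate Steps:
D(c, J) = 5
l(t, n) = 5
z(r) = 5*r (z(r) = r*5 = 5*r)
(z(-6) - 4)² = (5*(-6) - 4)² = (-30 - 4)² = (-34)² = 1156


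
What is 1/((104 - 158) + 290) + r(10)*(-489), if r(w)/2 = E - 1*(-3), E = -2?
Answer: -230807/236 ≈ -978.00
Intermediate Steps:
r(w) = 2 (r(w) = 2*(-2 - 1*(-3)) = 2*(-2 + 3) = 2*1 = 2)
1/((104 - 158) + 290) + r(10)*(-489) = 1/((104 - 158) + 290) + 2*(-489) = 1/(-54 + 290) - 978 = 1/236 - 978 = -230807/236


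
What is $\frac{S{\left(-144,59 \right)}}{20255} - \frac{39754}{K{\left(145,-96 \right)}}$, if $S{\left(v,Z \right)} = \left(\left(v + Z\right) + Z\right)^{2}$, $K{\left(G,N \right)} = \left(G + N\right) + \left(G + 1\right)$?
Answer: $- \frac{2477186}{12153} \approx -203.83$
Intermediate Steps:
$K{\left(G,N \right)} = 1 + N + 2 G$ ($K{\left(G,N \right)} = \left(G + N\right) + \left(1 + G\right) = 1 + N + 2 G$)
$S{\left(v,Z \right)} = \left(v + 2 Z\right)^{2}$ ($S{\left(v,Z \right)} = \left(\left(Z + v\right) + Z\right)^{2} = \left(v + 2 Z\right)^{2}$)
$\frac{S{\left(-144,59 \right)}}{20255} - \frac{39754}{K{\left(145,-96 \right)}} = \frac{\left(-144 + 2 \cdot 59\right)^{2}}{20255} - \frac{39754}{1 - 96 + 2 \cdot 145} = \left(-144 + 118\right)^{2} \cdot \frac{1}{20255} - \frac{39754}{1 - 96 + 290} = \left(-26\right)^{2} \cdot \frac{1}{20255} - \frac{39754}{195} = 676 \cdot \frac{1}{20255} - \frac{3058}{15} = \frac{676}{20255} - \frac{3058}{15} = - \frac{2477186}{12153}$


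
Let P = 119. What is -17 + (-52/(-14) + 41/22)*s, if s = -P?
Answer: -14977/22 ≈ -680.77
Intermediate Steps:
s = -119 (s = -1*119 = -119)
-17 + (-52/(-14) + 41/22)*s = -17 + (-52/(-14) + 41/22)*(-119) = -17 + (-52*(-1/14) + 41*(1/22))*(-119) = -17 + (26/7 + 41/22)*(-119) = -17 + (859/154)*(-119) = -17 - 14603/22 = -14977/22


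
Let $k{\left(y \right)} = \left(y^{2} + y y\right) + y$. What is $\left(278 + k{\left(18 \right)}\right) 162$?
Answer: $152928$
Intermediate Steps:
$k{\left(y \right)} = y + 2 y^{2}$ ($k{\left(y \right)} = \left(y^{2} + y^{2}\right) + y = 2 y^{2} + y = y + 2 y^{2}$)
$\left(278 + k{\left(18 \right)}\right) 162 = \left(278 + 18 \left(1 + 2 \cdot 18\right)\right) 162 = \left(278 + 18 \left(1 + 36\right)\right) 162 = \left(278 + 18 \cdot 37\right) 162 = \left(278 + 666\right) 162 = 944 \cdot 162 = 152928$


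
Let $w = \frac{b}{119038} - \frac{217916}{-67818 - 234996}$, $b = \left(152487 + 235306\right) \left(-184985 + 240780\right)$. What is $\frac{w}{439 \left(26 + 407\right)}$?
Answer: $\frac{3275992668374449}{3425973445762542} \approx 0.95622$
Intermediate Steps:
$b = 21636910435$ ($b = 387793 \cdot 55795 = 21636910435$)
$w = \frac{3275992668374449}{18023186466}$ ($w = \frac{21636910435}{119038} - \frac{217916}{-67818 - 234996} = 21636910435 \cdot \frac{1}{119038} - \frac{217916}{-67818 - 234996} = \frac{21636910435}{119038} - \frac{217916}{-302814} = \frac{21636910435}{119038} - - \frac{108958}{151407} = \frac{21636910435}{119038} + \frac{108958}{151407} = \frac{3275992668374449}{18023186466} \approx 1.8177 \cdot 10^{5}$)
$\frac{w}{439 \left(26 + 407\right)} = \frac{3275992668374449}{18023186466 \cdot 439 \left(26 + 407\right)} = \frac{3275992668374449}{18023186466 \cdot 439 \cdot 433} = \frac{3275992668374449}{18023186466 \cdot 190087} = \frac{3275992668374449}{18023186466} \cdot \frac{1}{190087} = \frac{3275992668374449}{3425973445762542}$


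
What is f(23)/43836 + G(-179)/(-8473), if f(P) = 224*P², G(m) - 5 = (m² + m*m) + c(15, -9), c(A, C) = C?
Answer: -451226650/92855607 ≈ -4.8594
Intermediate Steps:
G(m) = -4 + 2*m² (G(m) = 5 + ((m² + m*m) - 9) = 5 + ((m² + m²) - 9) = 5 + (2*m² - 9) = 5 + (-9 + 2*m²) = -4 + 2*m²)
f(23)/43836 + G(-179)/(-8473) = (224*23²)/43836 + (-4 + 2*(-179)²)/(-8473) = (224*529)*(1/43836) + (-4 + 2*32041)*(-1/8473) = 118496*(1/43836) + (-4 + 64082)*(-1/8473) = 29624/10959 + 64078*(-1/8473) = 29624/10959 - 64078/8473 = -451226650/92855607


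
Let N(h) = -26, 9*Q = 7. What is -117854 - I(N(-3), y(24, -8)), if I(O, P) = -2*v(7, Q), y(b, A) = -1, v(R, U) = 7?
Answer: -117840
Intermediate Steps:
Q = 7/9 (Q = (⅑)*7 = 7/9 ≈ 0.77778)
I(O, P) = -14 (I(O, P) = -2*7 = -14)
-117854 - I(N(-3), y(24, -8)) = -117854 - 1*(-14) = -117854 + 14 = -117840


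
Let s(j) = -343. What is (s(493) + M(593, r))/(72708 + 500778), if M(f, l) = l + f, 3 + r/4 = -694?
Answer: -423/95581 ≈ -0.0044256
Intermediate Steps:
r = -2788 (r = -12 + 4*(-694) = -12 - 2776 = -2788)
M(f, l) = f + l
(s(493) + M(593, r))/(72708 + 500778) = (-343 + (593 - 2788))/(72708 + 500778) = (-343 - 2195)/573486 = -2538*1/573486 = -423/95581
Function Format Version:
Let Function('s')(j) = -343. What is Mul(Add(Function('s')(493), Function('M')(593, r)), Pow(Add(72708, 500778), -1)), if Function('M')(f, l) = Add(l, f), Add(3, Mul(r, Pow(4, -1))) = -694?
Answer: Rational(-423, 95581) ≈ -0.0044256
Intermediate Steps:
r = -2788 (r = Add(-12, Mul(4, -694)) = Add(-12, -2776) = -2788)
Function('M')(f, l) = Add(f, l)
Mul(Add(Function('s')(493), Function('M')(593, r)), Pow(Add(72708, 500778), -1)) = Mul(Add(-343, Add(593, -2788)), Pow(Add(72708, 500778), -1)) = Mul(Add(-343, -2195), Pow(573486, -1)) = Mul(-2538, Rational(1, 573486)) = Rational(-423, 95581)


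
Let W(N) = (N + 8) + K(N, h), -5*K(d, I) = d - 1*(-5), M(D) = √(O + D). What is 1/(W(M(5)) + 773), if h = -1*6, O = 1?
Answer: 1625/1267492 - 5*√6/3802476 ≈ 0.0012788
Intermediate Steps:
M(D) = √(1 + D)
h = -6
K(d, I) = -1 - d/5 (K(d, I) = -(d - 1*(-5))/5 = -(d + 5)/5 = -(5 + d)/5 = -1 - d/5)
W(N) = 7 + 4*N/5 (W(N) = (N + 8) + (-1 - N/5) = (8 + N) + (-1 - N/5) = 7 + 4*N/5)
1/(W(M(5)) + 773) = 1/((7 + 4*√(1 + 5)/5) + 773) = 1/((7 + 4*√6/5) + 773) = 1/(780 + 4*√6/5)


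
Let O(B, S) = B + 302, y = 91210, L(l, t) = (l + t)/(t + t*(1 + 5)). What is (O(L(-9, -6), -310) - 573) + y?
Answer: 1273151/14 ≈ 90939.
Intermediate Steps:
L(l, t) = (l + t)/(7*t) (L(l, t) = (l + t)/(t + t*6) = (l + t)/(t + 6*t) = (l + t)/((7*t)) = (l + t)*(1/(7*t)) = (l + t)/(7*t))
O(B, S) = 302 + B
(O(L(-9, -6), -310) - 573) + y = ((302 + (1/7)*(-9 - 6)/(-6)) - 573) + 91210 = ((302 + (1/7)*(-1/6)*(-15)) - 573) + 91210 = ((302 + 5/14) - 573) + 91210 = (4233/14 - 573) + 91210 = -3789/14 + 91210 = 1273151/14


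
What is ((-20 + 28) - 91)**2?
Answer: 6889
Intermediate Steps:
((-20 + 28) - 91)**2 = (8 - 91)**2 = (-83)**2 = 6889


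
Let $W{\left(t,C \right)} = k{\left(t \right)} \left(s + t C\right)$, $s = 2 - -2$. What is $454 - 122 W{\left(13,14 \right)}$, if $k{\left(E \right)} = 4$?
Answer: $-90314$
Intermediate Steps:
$s = 4$ ($s = 2 + 2 = 4$)
$W{\left(t,C \right)} = 16 + 4 C t$ ($W{\left(t,C \right)} = 4 \left(4 + t C\right) = 4 \left(4 + C t\right) = 16 + 4 C t$)
$454 - 122 W{\left(13,14 \right)} = 454 - 122 \left(16 + 4 \cdot 14 \cdot 13\right) = 454 - 122 \left(16 + 728\right) = 454 - 90768 = -90314$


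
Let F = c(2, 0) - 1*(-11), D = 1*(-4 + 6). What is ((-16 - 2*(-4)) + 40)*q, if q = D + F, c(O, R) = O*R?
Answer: 416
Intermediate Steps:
D = 2 (D = 1*2 = 2)
F = 11 (F = 2*0 - 1*(-11) = 0 + 11 = 11)
q = 13 (q = 2 + 11 = 13)
((-16 - 2*(-4)) + 40)*q = ((-16 - 2*(-4)) + 40)*13 = ((-16 + 8) + 40)*13 = (-8 + 40)*13 = 32*13 = 416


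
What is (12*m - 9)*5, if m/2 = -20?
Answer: -2445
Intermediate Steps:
m = -40 (m = 2*(-20) = -40)
(12*m - 9)*5 = (12*(-40) - 9)*5 = (-480 - 9)*5 = -489*5 = -2445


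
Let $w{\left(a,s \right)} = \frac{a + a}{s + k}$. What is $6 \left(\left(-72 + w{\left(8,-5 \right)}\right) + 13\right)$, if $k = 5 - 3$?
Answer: $-386$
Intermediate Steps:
$k = 2$ ($k = 5 - 3 = 2$)
$w{\left(a,s \right)} = \frac{2 a}{2 + s}$ ($w{\left(a,s \right)} = \frac{a + a}{s + 2} = \frac{2 a}{2 + s}$)
$6 \left(\left(-72 + w{\left(8,-5 \right)}\right) + 13\right) = 6 \left(\left(-72 + 2 \cdot 8 \frac{1}{2 - 5}\right) + 13\right) = 6 \left(\left(-72 + 2 \cdot 8 \frac{1}{-3}\right) + 13\right) = 6 \left(\left(-72 + 2 \cdot 8 \left(- \frac{1}{3}\right)\right) + 13\right) = 6 \left(\left(-72 - \frac{16}{3}\right) + 13\right) = 6 \left(- \frac{232}{3} + 13\right) = 6 \left(- \frac{193}{3}\right) = -386$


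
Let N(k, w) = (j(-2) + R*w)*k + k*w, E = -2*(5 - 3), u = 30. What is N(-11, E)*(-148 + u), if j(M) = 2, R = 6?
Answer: -33748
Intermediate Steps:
E = -4 (E = -2*2 = -4)
N(k, w) = k*w + k*(2 + 6*w) (N(k, w) = (2 + 6*w)*k + k*w = k*(2 + 6*w) + k*w = k*w + k*(2 + 6*w))
N(-11, E)*(-148 + u) = (-11*(2 + 7*(-4)))*(-148 + 30) = -11*(2 - 28)*(-118) = -11*(-26)*(-118) = 286*(-118) = -33748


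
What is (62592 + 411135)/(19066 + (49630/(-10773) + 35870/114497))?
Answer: 83475852970941/3358880115478 ≈ 24.852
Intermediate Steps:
(62592 + 411135)/(19066 + (49630/(-10773) + 35870/114497)) = 473727/(19066 + (49630*(-1/10773) + 35870*(1/114497))) = 473727/(19066 + (-7090/1539 + 35870/114497)) = 473727/(19066 - 756579800/176210883) = 473727/(3358880115478/176210883) = 473727*(176210883/3358880115478) = 83475852970941/3358880115478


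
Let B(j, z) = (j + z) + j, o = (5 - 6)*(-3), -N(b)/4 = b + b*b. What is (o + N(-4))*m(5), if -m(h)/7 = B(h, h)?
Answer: 4725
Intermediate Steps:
N(b) = -4*b - 4*b**2 (N(b) = -4*(b + b*b) = -4*(b + b**2) = -4*b - 4*b**2)
o = 3 (o = -1*(-3) = 3)
B(j, z) = z + 2*j
m(h) = -21*h (m(h) = -7*(h + 2*h) = -21*h)
(o + N(-4))*m(5) = (3 - 4*(-4)*(1 - 4))*(-21*5) = (3 - 4*(-4)*(-3))*(-105) = (3 - 48)*(-105) = -45*(-105) = 4725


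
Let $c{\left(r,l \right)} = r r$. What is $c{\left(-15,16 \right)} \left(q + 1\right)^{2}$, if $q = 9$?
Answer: $22500$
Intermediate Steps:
$c{\left(r,l \right)} = r^{2}$
$c{\left(-15,16 \right)} \left(q + 1\right)^{2} = \left(-15\right)^{2} \left(9 + 1\right)^{2} = 225 \cdot 10^{2} = 225 \cdot 100 = 22500$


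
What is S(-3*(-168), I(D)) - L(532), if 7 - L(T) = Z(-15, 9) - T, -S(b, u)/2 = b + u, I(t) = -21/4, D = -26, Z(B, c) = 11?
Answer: -3051/2 ≈ -1525.5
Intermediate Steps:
I(t) = -21/4 (I(t) = -21*¼ = -21/4)
S(b, u) = -2*b - 2*u (S(b, u) = -2*(b + u) = -2*b - 2*u)
L(T) = -4 + T (L(T) = 7 - (11 - T) = 7 + (-11 + T) = -4 + T)
S(-3*(-168), I(D)) - L(532) = (-(-6)*(-168) - 2*(-21/4)) - (-4 + 532) = (-2*504 + 21/2) - 1*528 = (-1008 + 21/2) - 528 = -1995/2 - 528 = -3051/2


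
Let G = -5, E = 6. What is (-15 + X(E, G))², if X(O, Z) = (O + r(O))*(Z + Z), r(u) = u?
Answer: 18225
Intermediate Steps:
X(O, Z) = 4*O*Z (X(O, Z) = (O + O)*(Z + Z) = (2*O)*(2*Z) = 4*O*Z)
(-15 + X(E, G))² = (-15 + 4*6*(-5))² = (-15 - 120)² = (-135)² = 18225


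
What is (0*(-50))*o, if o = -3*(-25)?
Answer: 0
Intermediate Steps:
o = 75
(0*(-50))*o = (0*(-50))*75 = 0*75 = 0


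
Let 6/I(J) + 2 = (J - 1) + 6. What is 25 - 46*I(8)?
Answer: -1/11 ≈ -0.090909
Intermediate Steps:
I(J) = 6/(3 + J) (I(J) = 6/(-2 + ((J - 1) + 6)) = 6/(-2 + ((-1 + J) + 6)) = 6/(-2 + (5 + J)) = 6/(3 + J))
25 - 46*I(8) = 25 - 276/(3 + 8) = 25 - 276/11 = -1/11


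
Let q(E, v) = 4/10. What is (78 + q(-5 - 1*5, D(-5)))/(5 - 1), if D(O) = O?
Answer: 98/5 ≈ 19.600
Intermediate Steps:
q(E, v) = ⅖ (q(E, v) = 4*(⅒) = ⅖)
(78 + q(-5 - 1*5, D(-5)))/(5 - 1) = (78 + ⅖)/(5 - 1) = (392/5)/4 = (392/5)*(¼) = 98/5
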